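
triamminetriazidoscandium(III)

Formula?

[Sc(N3)3(NH3)3]

Ligands: 3 ammine (NH3, neutral), 3 azido (N3, -1). Ligand charge sum = -3.
With Sc in oxidation state +3, the complex ion is [Sc...].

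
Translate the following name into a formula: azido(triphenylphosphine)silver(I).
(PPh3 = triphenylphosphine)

Ligands: 1 triphenylphosphine (PPh3, neutral), 1 azido (N3, -1). Ligand charge sum = -1.
With Ag in oxidation state +1, the complex ion is [Ag...].

[Ag(N3)(PPh3)]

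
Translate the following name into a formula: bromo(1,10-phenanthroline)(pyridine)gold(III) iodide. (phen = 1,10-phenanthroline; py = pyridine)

Ligands: 1 1,10-phenanthroline (phen, neutral), 1 pyridine (py, neutral), 1 bromo (Br, -1). Ligand charge sum = -1.
Charge balance with iodide (-1) requires 1 complex ion per 2 iodide.

[AuBr(phen)(py)]I2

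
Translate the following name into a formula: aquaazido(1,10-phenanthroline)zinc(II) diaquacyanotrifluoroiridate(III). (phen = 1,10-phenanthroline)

Cation [Zn…]: ligand charges -1, Zn(II) ⇒ ion charge 1+.
Anion [Ir…]: ligand charges -4, Ir(III) ⇒ ion charge 1−.

[Zn(H2O)(N3)(phen)][Ir(CN)F3(H2O)2]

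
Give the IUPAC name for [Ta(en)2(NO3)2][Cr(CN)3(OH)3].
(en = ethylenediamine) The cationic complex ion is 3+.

Both ions are complex: the cation is named first with the plain metal name, the anion second with the -ate form; each ion's ligands are alphabetised independently.
The complex cation is given as 3+; its ligand charges sum to -2, so Ta = +5.
A 1:1 salt means the anion carries the equal and opposite charge, 3−.
Anion: ligand charges sum to -6; for the ion to be 3−, Cr = +3.

bis(ethylenediamine)dinitratotantalum(V) tricyanotrihydroxochromate(III)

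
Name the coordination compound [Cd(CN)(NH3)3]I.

triamminecyanocadmium(II) iodide

The 1 iodide counter-ion carries a total charge of -1, so each complex ion is 1+.
Ligand charges: 1×cyano (-1 each), 3×ammine (neutral); total -1. So Cd + (-1) = 1+, giving Cd = +2.
Ligands are named alphabetically: ammine before cyano.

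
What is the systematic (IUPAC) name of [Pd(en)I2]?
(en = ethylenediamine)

There is no counter-ion, so the complex is neutral overall.
Ligand charges: 1×ethylenediamine (neutral), 2×iodo (-1 each); total -2. So Pd + (-2) = 0, giving Pd = +2.
Ligands are named alphabetically: ethylenediamine before iodo.

(ethylenediamine)diiodopalladium(II)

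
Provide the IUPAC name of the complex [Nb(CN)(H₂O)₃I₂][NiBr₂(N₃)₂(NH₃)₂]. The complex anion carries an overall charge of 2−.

triaquacyanodiiodoniobium(V) diamminediazidodibromonickelate(II)

Both ions are complex: the cation is named first with the plain metal name, the anion second with the -ate form; each ion's ligands are alphabetised independently.
The complex anion is given as 2−; its ligand charges sum to -4, so Ni = +2.
A 1:1 salt means the cation carries the equal and opposite charge, 2+.
Cation: ligand charges sum to -3; for the ion to be 2+, Nb = +5.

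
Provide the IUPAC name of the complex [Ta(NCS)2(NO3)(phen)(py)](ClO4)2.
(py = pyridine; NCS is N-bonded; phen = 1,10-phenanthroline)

diisothiocyanatonitrato(1,10-phenanthroline)(pyridine)tantalum(V) perchlorate

The 2 perchlorate counter-ions carry a total charge of -2, so each complex ion is 2+.
Ligand charges: 1×pyridine (neutral), 1×nitrato (-1 each), 2×isothiocyanato (-1 each), 1×1,10-phenanthroline (neutral); total -3. So Ta + (-3) = 2+, giving Ta = +5.
Ligands are named alphabetically: isothiocyanato before nitrato before phenanthroline before pyridine.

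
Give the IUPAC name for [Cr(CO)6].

hexacarbonylchromium(0)

There is no counter-ion, so the complex is neutral overall.
Ligand charges: 6×carbonyl (neutral); total 0. So Cr + (0) = 0, giving Cr = 0.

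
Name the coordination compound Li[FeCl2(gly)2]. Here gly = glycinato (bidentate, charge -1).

lithium dichlorobis(glycinato)ferrate(III)

The 1 lithium counter-ion carries a total charge of +1, so each complex ion is 1−.
Ligand charges: 2×chloro (-1 each), 2×glycinato (-1 each); total -4. So Fe + (-4) = 1−, giving Fe = +3.
Ligands are named alphabetically: chloro before glycinato.
The complex ion is anionic, so iron takes the -ate form ferrate(III).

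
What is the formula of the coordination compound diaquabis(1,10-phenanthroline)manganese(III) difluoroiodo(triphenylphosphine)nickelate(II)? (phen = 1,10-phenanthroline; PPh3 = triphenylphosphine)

Cation [Mn…]: ligand charges 0, Mn(III) ⇒ ion charge 3+.
Anion [Ni…]: ligand charges -3, Ni(II) ⇒ ion charge 1−.
One 3+ cation requires 3 of the 1− anion.

[Mn(H2O)2(phen)2][NiF2I(PPh3)]3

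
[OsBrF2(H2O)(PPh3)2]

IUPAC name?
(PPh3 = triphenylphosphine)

aquabromodifluorobis(triphenylphosphine)osmium(III)

There is no counter-ion, so the complex is neutral overall.
Ligand charges: 1×bromo (-1 each), 2×fluoro (-1 each), 2×triphenylphosphine (neutral), 1×aqua (neutral); total -3. So Os + (-3) = 0, giving Os = +3.
Ligands are named alphabetically: aqua before bromo before fluoro before triphenylphosphine.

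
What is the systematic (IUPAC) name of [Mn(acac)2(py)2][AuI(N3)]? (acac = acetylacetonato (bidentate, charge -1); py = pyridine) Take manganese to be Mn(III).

bis(acetylacetonato)bis(pyridine)manganese(III) azidoiodoaurate(I)

Mn is given as +3; the cation's ligand charges sum to -2, so the complex cation is 1+.
A 1:1 salt means the anion carries the equal and opposite charge, 1−.
Anion: ligand charges sum to -2; for the ion to be 1−, Au = +1.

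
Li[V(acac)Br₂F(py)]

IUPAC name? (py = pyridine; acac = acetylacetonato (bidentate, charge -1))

The 1 lithium counter-ion carries a total charge of +1, so each complex ion is 1−.
Ligand charges: 2×bromo (-1 each), 1×pyridine (neutral), 1×acetylacetonato (-1 each), 1×fluoro (-1 each); total -4. So V + (-4) = 1−, giving V = +3.
The complex ion is anionic, so vanadium takes the -ate form vanadate(III).

lithium (acetylacetonato)dibromofluoro(pyridine)vanadate(III)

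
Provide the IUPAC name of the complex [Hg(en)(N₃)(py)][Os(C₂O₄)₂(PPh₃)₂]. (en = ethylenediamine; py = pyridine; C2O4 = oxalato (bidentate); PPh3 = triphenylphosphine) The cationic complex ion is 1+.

The complex cation is given as 1+; its ligand charges sum to -1, so Hg = +2.
A 1:1 salt means the anion carries the equal and opposite charge, 1−.
Anion: ligand charges sum to -4; for the ion to be 1−, Os = +3.

azido(ethylenediamine)(pyridine)mercury(II) dioxalatobis(triphenylphosphine)osmate(III)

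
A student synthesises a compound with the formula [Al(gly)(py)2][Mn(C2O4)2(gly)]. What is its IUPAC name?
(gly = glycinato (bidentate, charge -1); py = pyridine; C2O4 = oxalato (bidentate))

Aluminium is always +3 in its complexes; the cation's ligand charges sum to -1, so the complex cation is 2+.
A 1:1 salt means the anion carries the equal and opposite charge, 2−.
Anion: ligand charges sum to -5; for the ion to be 2−, Mn = +3.

(glycinato)bis(pyridine)aluminium(III) (glycinato)dioxalatomanganate(III)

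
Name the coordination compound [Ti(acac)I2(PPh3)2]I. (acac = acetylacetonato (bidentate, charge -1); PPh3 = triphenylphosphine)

(acetylacetonato)diiodobis(triphenylphosphine)titanium(IV) iodide

The 1 iodide counter-ion carries a total charge of -1, so each complex ion is 1+.
Ligand charges: 2×iodo (-1 each), 1×acetylacetonato (-1 each), 2×triphenylphosphine (neutral); total -3. So Ti + (-3) = 1+, giving Ti = +4.
Ligands are named alphabetically: acetylacetonato before iodo before triphenylphosphine.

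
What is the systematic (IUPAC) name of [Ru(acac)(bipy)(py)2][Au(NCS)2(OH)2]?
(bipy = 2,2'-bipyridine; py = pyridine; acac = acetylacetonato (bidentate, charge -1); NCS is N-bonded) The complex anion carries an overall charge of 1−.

The complex anion is given as 1−; its ligand charges sum to -4, so Au = +3.
A 1:1 salt means the cation carries the equal and opposite charge, 1+.
Cation: ligand charges sum to -1; for the ion to be 1+, Ru = +2.

(acetylacetonato)(2,2'-bipyridine)bis(pyridine)ruthenium(II) dihydroxodiisothiocyanatoaurate(III)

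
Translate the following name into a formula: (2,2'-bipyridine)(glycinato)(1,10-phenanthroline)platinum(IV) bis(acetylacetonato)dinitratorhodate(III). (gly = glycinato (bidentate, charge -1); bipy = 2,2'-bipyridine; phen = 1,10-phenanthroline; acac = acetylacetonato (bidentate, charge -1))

[Pt(bipy)(gly)(phen)][Rh(acac)2(NO3)2]3

Cation [Pt…]: ligand charges -1, Pt(IV) ⇒ ion charge 3+.
Anion [Rh…]: ligand charges -4, Rh(III) ⇒ ion charge 1−.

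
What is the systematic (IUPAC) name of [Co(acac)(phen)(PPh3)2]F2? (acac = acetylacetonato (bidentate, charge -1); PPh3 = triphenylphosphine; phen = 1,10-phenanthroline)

(acetylacetonato)(1,10-phenanthroline)bis(triphenylphosphine)cobalt(III) fluoride

The 2 fluoride counter-ions carry a total charge of -2, so each complex ion is 2+.
Ligand charges: 1×acetylacetonato (-1 each), 2×triphenylphosphine (neutral), 1×1,10-phenanthroline (neutral); total -1. So Co + (-1) = 2+, giving Co = +3.
Ligands are named alphabetically: acetylacetonato before phenanthroline before triphenylphosphine.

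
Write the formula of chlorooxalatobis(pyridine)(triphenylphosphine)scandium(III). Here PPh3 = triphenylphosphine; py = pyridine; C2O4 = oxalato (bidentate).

[Sc(C2O4)Cl(PPh3)(py)2]

Ligands: 1 triphenylphosphine (PPh3, neutral), 1 chloro (Cl, -1), 2 pyridine (py, neutral), 1 oxalato (C2O4, -2). Ligand charge sum = -3.
With Sc in oxidation state +3, the complex ion is [Sc...].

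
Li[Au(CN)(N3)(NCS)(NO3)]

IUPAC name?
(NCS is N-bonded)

lithium azidocyanoisothiocyanatonitratoaurate(III)

The 1 lithium counter-ion carries a total charge of +1, so each complex ion is 1−.
Ligand charges: 1×cyano (-1 each), 1×isothiocyanato (-1 each), 1×azido (-1 each), 1×nitrato (-1 each); total -4. So Au + (-4) = 1−, giving Au = +3.
Ligands are named alphabetically: azido before cyano before isothiocyanato before nitrato.
The complex ion is anionic, so gold takes the -ate form aurate(III).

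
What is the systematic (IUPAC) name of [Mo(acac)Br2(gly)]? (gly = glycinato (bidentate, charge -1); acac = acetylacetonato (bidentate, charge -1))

(acetylacetonato)dibromo(glycinato)molybdenum(IV)

There is no counter-ion, so the complex is neutral overall.
Ligand charges: 2×bromo (-1 each), 1×glycinato (-1 each), 1×acetylacetonato (-1 each); total -4. So Mo + (-4) = 0, giving Mo = +4.
Ligands are named alphabetically: acetylacetonato before bromo before glycinato.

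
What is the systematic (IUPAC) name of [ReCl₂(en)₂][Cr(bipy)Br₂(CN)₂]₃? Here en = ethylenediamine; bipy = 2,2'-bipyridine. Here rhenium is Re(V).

Both ions are complex: the cation is named first with the plain metal name, the anion second with the -ate form; each ion's ligands are alphabetised independently.
Re is given as +5; the cation's ligand charges sum to -2, so the complex cation is 3+.
With 3 anions per cation, each anion must be 3/3 = 1−.
Anion: ligand charges sum to -4; for the ion to be 1−, Cr = +3.

dichlorobis(ethylenediamine)rhenium(V) (2,2'-bipyridine)dibromodicyanochromate(III)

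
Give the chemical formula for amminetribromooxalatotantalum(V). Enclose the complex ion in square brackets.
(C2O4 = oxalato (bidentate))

[TaBr3(C2O4)(NH3)]

Ligands: 1 oxalato (C2O4, -2), 1 ammine (NH3, neutral), 3 bromo (Br, -1). Ligand charge sum = -5.
With Ta in oxidation state +5, the complex ion is [Ta...].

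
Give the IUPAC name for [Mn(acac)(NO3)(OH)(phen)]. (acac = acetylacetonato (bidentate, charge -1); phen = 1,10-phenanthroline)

(acetylacetonato)hydroxonitrato(1,10-phenanthroline)manganese(III)

There is no counter-ion, so the complex is neutral overall.
Ligand charges: 1×acetylacetonato (-1 each), 1×1,10-phenanthroline (neutral), 1×hydroxo (-1 each), 1×nitrato (-1 each); total -3. So Mn + (-3) = 0, giving Mn = +3.
Ligands are named alphabetically: acetylacetonato before hydroxo before nitrato before phenanthroline.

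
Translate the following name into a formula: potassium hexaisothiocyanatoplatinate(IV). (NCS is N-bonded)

K2[Pt(NCS)6]

Ligands: 6 isothiocyanato (NCS, -1). Ligand charge sum = -6.
With Pt in oxidation state +4, the complex ion is [Pt...]^2−.
Charge balance with potassium (+1) requires 1 complex ion per 2 potassium.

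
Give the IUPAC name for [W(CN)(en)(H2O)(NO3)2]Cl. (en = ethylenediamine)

aquacyano(ethylenediamine)dinitratotungsten(IV) chloride

The 1 chloride counter-ion carries a total charge of -1, so each complex ion is 1+.
Ligand charges: 1×cyano (-1 each), 2×nitrato (-1 each), 1×ethylenediamine (neutral), 1×aqua (neutral); total -3. So W + (-3) = 1+, giving W = +4.
Ligands are named alphabetically: aqua before cyano before ethylenediamine before nitrato.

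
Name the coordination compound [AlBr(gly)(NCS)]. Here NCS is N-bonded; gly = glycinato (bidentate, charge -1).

There is no counter-ion, so the complex is neutral overall.
Ligand charges: 1×isothiocyanato (-1 each), 1×glycinato (-1 each), 1×bromo (-1 each); total -3. So Al + (-3) = 0, giving Al = +3.
Ligands are named alphabetically: bromo before glycinato before isothiocyanato.

bromo(glycinato)isothiocyanatoaluminium(III)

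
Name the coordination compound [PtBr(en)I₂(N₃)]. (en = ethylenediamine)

There is no counter-ion, so the complex is neutral overall.
Ligand charges: 1×ethylenediamine (neutral), 2×iodo (-1 each), 1×bromo (-1 each), 1×azido (-1 each); total -4. So Pt + (-4) = 0, giving Pt = +4.
Ligands are named alphabetically: azido before bromo before ethylenediamine before iodo.

azidobromo(ethylenediamine)diiodoplatinum(IV)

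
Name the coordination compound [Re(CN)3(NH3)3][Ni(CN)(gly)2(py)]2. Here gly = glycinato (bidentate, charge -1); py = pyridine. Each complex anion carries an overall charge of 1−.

triamminetricyanorhenium(V) cyanobis(glycinato)(pyridine)nickelate(II)

The complex anion is given as 1−; its ligand charges sum to -3, so Ni = +2.
With 2 anions per cation, the cation must be 2×1 = 2+.
Cation: ligand charges sum to -3; for the ion to be 2+, Re = +5.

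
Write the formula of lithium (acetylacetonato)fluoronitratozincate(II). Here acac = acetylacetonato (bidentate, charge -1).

Ligands: 1 acetylacetonato (acac, -1), 1 nitrato (NO3, -1), 1 fluoro (F, -1). Ligand charge sum = -3.
With Zn in oxidation state +2, the complex ion is [Zn...]^1−.
Charge balance with lithium (+1) requires 1 complex ion per 1 lithium.

Li[Zn(acac)F(NO3)]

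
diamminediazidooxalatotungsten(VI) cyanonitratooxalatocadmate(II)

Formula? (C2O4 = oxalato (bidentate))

[W(C2O4)(N3)2(NH3)2][Cd(C2O4)(CN)(NO3)]

Cation [W…]: ligand charges -4, W(VI) ⇒ ion charge 2+.
Anion [Cd…]: ligand charges -4, Cd(II) ⇒ ion charge 2−.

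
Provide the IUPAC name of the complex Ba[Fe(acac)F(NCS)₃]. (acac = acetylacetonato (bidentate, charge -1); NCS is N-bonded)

barium (acetylacetonato)fluorotriisothiocyanatoferrate(III)

The 1 barium counter-ion carries a total charge of +2, so each complex ion is 2−.
Ligand charges: 1×fluoro (-1 each), 1×acetylacetonato (-1 each), 3×isothiocyanato (-1 each); total -5. So Fe + (-5) = 2−, giving Fe = +3.
Ligands are named alphabetically: acetylacetonato before fluoro before isothiocyanato.
The complex ion is anionic, so iron takes the -ate form ferrate(III).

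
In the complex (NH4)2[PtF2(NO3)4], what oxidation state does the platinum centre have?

+4

2 ammonium outside the brackets (+1 each) → the complex ion is 2−.
Ligand charges: 4×NO3 = -4; 2×F = -2; sum -6.
Pt + (-6) = 2− ⇒ Pt is +4.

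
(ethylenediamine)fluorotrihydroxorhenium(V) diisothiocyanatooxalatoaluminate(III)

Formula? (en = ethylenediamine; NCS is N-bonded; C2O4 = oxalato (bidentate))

Cation [Re…]: ligand charges -4, Re(V) ⇒ ion charge 1+.
Anion [Al…]: ligand charges -4, Al(III) ⇒ ion charge 1−.

[Re(en)F(OH)3][Al(C2O4)(NCS)2]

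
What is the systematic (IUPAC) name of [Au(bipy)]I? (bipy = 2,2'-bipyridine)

The 1 iodide counter-ion carries a total charge of -1, so each complex ion is 1+.
Ligand charges: 1×2,2'-bipyridine (neutral); total 0. So Au + (0) = 1+, giving Au = +1.

(2,2'-bipyridine)gold(I) iodide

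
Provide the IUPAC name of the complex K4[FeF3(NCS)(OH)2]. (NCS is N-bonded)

The 4 potassium counter-ions carry a total charge of +4, so each complex ion is 4−.
Ligand charges: 2×hydroxo (-1 each), 3×fluoro (-1 each), 1×isothiocyanato (-1 each); total -6. So Fe + (-6) = 4−, giving Fe = +2.
Ligands are named alphabetically: fluoro before hydroxo before isothiocyanato.
The complex ion is anionic, so iron takes the -ate form ferrate(II).

potassium trifluorodihydroxoisothiocyanatoferrate(II)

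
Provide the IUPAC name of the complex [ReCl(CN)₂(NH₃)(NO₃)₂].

There is no counter-ion, so the complex is neutral overall.
Ligand charges: 1×ammine (neutral), 2×cyano (-1 each), 2×nitrato (-1 each), 1×chloro (-1 each); total -5. So Re + (-5) = 0, giving Re = +5.
Ligands are named alphabetically: ammine before chloro before cyano before nitrato.

amminechlorodicyanodinitratorhenium(V)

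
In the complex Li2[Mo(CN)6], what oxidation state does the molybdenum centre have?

+4

2 lithium outside the brackets (+1 each) → the complex ion is 2−.
Ligand charges: 6×CN = -6; sum -6.
Mo + (-6) = 2− ⇒ Mo is +4.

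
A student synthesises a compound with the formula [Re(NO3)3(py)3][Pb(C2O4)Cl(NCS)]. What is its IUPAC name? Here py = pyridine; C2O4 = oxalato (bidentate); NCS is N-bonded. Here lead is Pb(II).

Both ions are complex: the cation is named first with the plain metal name, the anion second with the -ate form; each ion's ligands are alphabetised independently.
Pb is given as +2; the anion's ligand charges sum to -4, so the complex anion is 2−.
A 1:1 salt means the cation carries the equal and opposite charge, 2+.
Cation: ligand charges sum to -3; for the ion to be 2+, Re = +5.

trinitratotris(pyridine)rhenium(V) chloroisothiocyanatooxalatoplumbate(II)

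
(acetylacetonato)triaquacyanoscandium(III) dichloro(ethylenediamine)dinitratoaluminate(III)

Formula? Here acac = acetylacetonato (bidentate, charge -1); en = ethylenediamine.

[Sc(acac)(CN)(H2O)3][AlCl2(en)(NO3)2]

Cation [Sc…]: ligand charges -2, Sc(III) ⇒ ion charge 1+.
Anion [Al…]: ligand charges -4, Al(III) ⇒ ion charge 1−.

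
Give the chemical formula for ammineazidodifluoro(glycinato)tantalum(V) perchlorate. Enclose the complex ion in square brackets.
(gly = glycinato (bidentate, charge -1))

Ligands: 1 glycinato (gly, -1), 2 fluoro (F, -1), 1 azido (N3, -1), 1 ammine (NH3, neutral). Ligand charge sum = -4.
With Ta in oxidation state +5, the complex ion is [Ta...]^1+.
Charge balance with perchlorate (-1) requires 1 complex ion per 1 perchlorate.

[TaF2(gly)(N3)(NH3)]ClO4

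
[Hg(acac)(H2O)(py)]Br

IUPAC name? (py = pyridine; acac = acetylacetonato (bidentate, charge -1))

The 1 bromide counter-ion carries a total charge of -1, so each complex ion is 1+.
Ligand charges: 1×aqua (neutral), 1×pyridine (neutral), 1×acetylacetonato (-1 each); total -1. So Hg + (-1) = 1+, giving Hg = +2.
Ligands are named alphabetically: acetylacetonato before aqua before pyridine.

(acetylacetonato)aqua(pyridine)mercury(II) bromide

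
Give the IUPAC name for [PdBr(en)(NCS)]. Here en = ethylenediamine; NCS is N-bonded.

There is no counter-ion, so the complex is neutral overall.
Ligand charges: 1×ethylenediamine (neutral), 1×bromo (-1 each), 1×isothiocyanato (-1 each); total -2. So Pd + (-2) = 0, giving Pd = +2.
Ligands are named alphabetically: bromo before ethylenediamine before isothiocyanato.

bromo(ethylenediamine)isothiocyanatopalladium(II)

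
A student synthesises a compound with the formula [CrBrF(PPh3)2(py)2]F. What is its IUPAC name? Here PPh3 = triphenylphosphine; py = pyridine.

bromofluorobis(pyridine)bis(triphenylphosphine)chromium(III) fluoride

The 1 fluoride counter-ion carries a total charge of -1, so each complex ion is 1+.
Ligand charges: 2×triphenylphosphine (neutral), 1×fluoro (-1 each), 1×bromo (-1 each), 2×pyridine (neutral); total -2. So Cr + (-2) = 1+, giving Cr = +3.
Ligands are named alphabetically: bromo before fluoro before pyridine before triphenylphosphine.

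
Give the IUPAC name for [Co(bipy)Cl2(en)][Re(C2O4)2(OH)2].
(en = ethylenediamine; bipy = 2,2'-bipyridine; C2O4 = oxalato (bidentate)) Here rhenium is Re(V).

(2,2'-bipyridine)dichloro(ethylenediamine)cobalt(III) dihydroxodioxalatorhenate(V)

Re is given as +5; the anion's ligand charges sum to -6, so the complex anion is 1−.
A 1:1 salt means the cation carries the equal and opposite charge, 1+.
Cation: ligand charges sum to -2; for the ion to be 1+, Co = +3.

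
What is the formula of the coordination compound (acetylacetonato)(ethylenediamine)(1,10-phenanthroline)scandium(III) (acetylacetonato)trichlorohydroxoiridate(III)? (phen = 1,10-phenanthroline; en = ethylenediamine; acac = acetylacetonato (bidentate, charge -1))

[Sc(acac)(en)(phen)][Ir(acac)Cl3(OH)]

Cation [Sc…]: ligand charges -1, Sc(III) ⇒ ion charge 2+.
Anion [Ir…]: ligand charges -5, Ir(III) ⇒ ion charge 2−.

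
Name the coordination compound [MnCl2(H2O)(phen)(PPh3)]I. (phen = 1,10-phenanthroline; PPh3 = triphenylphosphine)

aquadichloro(1,10-phenanthroline)(triphenylphosphine)manganese(III) iodide

The 1 iodide counter-ion carries a total charge of -1, so each complex ion is 1+.
Ligand charges: 1×1,10-phenanthroline (neutral), 2×chloro (-1 each), 1×triphenylphosphine (neutral), 1×aqua (neutral); total -2. So Mn + (-2) = 1+, giving Mn = +3.
Ligands are named alphabetically: aqua before chloro before phenanthroline before triphenylphosphine.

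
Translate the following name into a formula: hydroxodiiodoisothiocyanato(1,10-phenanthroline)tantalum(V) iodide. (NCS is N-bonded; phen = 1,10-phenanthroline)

Ligands: 1 isothiocyanato (NCS, -1), 2 iodo (I, -1), 1 hydroxo (OH, -1), 1 1,10-phenanthroline (phen, neutral). Ligand charge sum = -4.
Charge balance with iodide (-1) requires 1 complex ion per 1 iodide.

[TaI2(NCS)(OH)(phen)]I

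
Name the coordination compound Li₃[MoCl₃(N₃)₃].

lithium triazidotrichloromolybdate(III)

The 3 lithium counter-ions carry a total charge of +3, so each complex ion is 3−.
Ligand charges: 3×azido (-1 each), 3×chloro (-1 each); total -6. So Mo + (-6) = 3−, giving Mo = +3.
Ligands are named alphabetically: azido before chloro.
The complex ion is anionic, so molybdenum takes the -ate form molybdate(III).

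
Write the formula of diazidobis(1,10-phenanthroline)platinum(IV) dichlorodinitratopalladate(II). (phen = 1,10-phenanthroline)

Cation [Pt…]: ligand charges -2, Pt(IV) ⇒ ion charge 2+.
Anion [Pd…]: ligand charges -4, Pd(II) ⇒ ion charge 2−.

[Pt(N3)2(phen)2][PdCl2(NO3)2]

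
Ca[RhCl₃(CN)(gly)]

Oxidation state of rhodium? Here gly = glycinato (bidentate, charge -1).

+3

1 calcium outside the brackets (+2 each) → the complex ion is 2−.
Ligand charges: 1×gly = -1; 3×Cl = -3; 1×CN = -1; sum -5.
Rh + (-5) = 2− ⇒ Rh is +3.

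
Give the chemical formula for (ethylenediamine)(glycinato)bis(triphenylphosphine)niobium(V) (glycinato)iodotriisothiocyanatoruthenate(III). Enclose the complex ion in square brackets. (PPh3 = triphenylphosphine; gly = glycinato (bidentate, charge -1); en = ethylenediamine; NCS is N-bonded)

[Nb(en)(gly)(PPh3)2][Ru(gly)I(NCS)3]2

Cation [Nb…]: ligand charges -1, Nb(V) ⇒ ion charge 4+.
Anion [Ru…]: ligand charges -5, Ru(III) ⇒ ion charge 2−.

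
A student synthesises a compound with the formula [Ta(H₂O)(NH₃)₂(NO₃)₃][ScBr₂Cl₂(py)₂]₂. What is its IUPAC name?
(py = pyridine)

Both ions are complex: the cation is named first with the plain metal name, the anion second with the -ate form; each ion's ligands are alphabetised independently.
Scandium is always +3 in its complexes; the anion's ligand charges sum to -4, so the complex anion is 1−.
With 2 anions per cation, the cation must be 2×1 = 2+.
Cation: ligand charges sum to -3; for the ion to be 2+, Ta = +5.

diammineaquatrinitratotantalum(V) dibromodichlorobis(pyridine)scandate(III)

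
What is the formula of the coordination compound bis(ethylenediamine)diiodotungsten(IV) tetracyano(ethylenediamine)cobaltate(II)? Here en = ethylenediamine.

Cation [W…]: ligand charges -2, W(IV) ⇒ ion charge 2+.
Anion [Co…]: ligand charges -4, Co(II) ⇒ ion charge 2−.
One 2+ cation balances one 2− anion.

[W(en)2I2][Co(CN)4(en)]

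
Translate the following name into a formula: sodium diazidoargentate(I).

Ligands: 2 azido (N3, -1). Ligand charge sum = -2.
With Ag in oxidation state +1, the complex ion is [Ag...]^1−.
Charge balance with sodium (+1) requires 1 complex ion per 1 sodium.

Na[Ag(N3)2]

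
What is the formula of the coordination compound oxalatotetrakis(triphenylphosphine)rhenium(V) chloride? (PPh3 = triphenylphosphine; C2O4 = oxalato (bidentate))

Ligands: 4 triphenylphosphine (PPh3, neutral), 1 oxalato (C2O4, -2). Ligand charge sum = -2.
Charge balance with chloride (-1) requires 1 complex ion per 3 chloride.

[Re(C2O4)(PPh3)4]Cl3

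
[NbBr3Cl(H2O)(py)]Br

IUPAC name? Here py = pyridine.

The 1 bromide counter-ion carries a total charge of -1, so each complex ion is 1+.
Ligand charges: 3×bromo (-1 each), 1×pyridine (neutral), 1×aqua (neutral), 1×chloro (-1 each); total -4. So Nb + (-4) = 1+, giving Nb = +5.
Ligands are named alphabetically: aqua before bromo before chloro before pyridine.

aquatribromochloro(pyridine)niobium(V) bromide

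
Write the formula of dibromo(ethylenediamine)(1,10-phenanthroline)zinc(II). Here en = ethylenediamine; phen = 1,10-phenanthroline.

[ZnBr2(en)(phen)]

Ligands: 2 bromo (Br, -1), 1 ethylenediamine (en, neutral), 1 1,10-phenanthroline (phen, neutral). Ligand charge sum = -2.
With Zn in oxidation state +2, the complex ion is [Zn...].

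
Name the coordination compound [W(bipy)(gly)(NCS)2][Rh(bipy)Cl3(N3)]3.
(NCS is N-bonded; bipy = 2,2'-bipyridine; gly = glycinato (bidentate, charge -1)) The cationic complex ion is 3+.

(2,2'-bipyridine)(glycinato)diisothiocyanatotungsten(VI) azido(2,2'-bipyridine)trichlororhodate(III)

Both ions are complex: the cation is named first with the plain metal name, the anion second with the -ate form; each ion's ligands are alphabetised independently.
The complex cation is given as 3+; its ligand charges sum to -3, so W = +6.
With 3 anions per cation, each anion must be 3/3 = 1−.
Anion: ligand charges sum to -4; for the ion to be 1−, Rh = +3.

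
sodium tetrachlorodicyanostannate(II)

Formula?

Ligands: 2 cyano (CN, -1), 4 chloro (Cl, -1). Ligand charge sum = -6.
Charge balance with sodium (+1) requires 1 complex ion per 4 sodium.

Na4[SnCl4(CN)2]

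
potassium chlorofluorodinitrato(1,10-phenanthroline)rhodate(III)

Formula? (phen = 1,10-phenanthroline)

K[RhClF(NO3)2(phen)]

Ligands: 1 fluoro (F, -1), 1 1,10-phenanthroline (phen, neutral), 2 nitrato (NO3, -1), 1 chloro (Cl, -1). Ligand charge sum = -4.
With Rh in oxidation state +3, the complex ion is [Rh...]^1−.
Charge balance with potassium (+1) requires 1 complex ion per 1 potassium.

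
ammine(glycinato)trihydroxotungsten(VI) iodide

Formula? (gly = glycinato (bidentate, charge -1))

[W(gly)(NH3)(OH)3]I2

Ligands: 3 hydroxo (OH, -1), 1 glycinato (gly, -1), 1 ammine (NH3, neutral). Ligand charge sum = -4.
With W in oxidation state +6, the complex ion is [W...]^2+.
Charge balance with iodide (-1) requires 1 complex ion per 2 iodide.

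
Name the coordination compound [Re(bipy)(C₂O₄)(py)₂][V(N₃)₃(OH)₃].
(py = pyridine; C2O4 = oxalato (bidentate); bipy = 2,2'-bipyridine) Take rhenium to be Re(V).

(2,2'-bipyridine)oxalatobis(pyridine)rhenium(V) triazidotrihydroxovanadate(III)

Both ions are complex: the cation is named first with the plain metal name, the anion second with the -ate form; each ion's ligands are alphabetised independently.
Re is given as +5; the cation's ligand charges sum to -2, so the complex cation is 3+.
A 1:1 salt means the anion carries the equal and opposite charge, 3−.
Anion: ligand charges sum to -6; for the ion to be 3−, V = +3.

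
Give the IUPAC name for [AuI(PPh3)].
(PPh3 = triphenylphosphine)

iodo(triphenylphosphine)gold(I)

There is no counter-ion, so the complex is neutral overall.
Ligand charges: 1×triphenylphosphine (neutral), 1×iodo (-1 each); total -1. So Au + (-1) = 0, giving Au = +1.
Ligands are named alphabetically: iodo before triphenylphosphine.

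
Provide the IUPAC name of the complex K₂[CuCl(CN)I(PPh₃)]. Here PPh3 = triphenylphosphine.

The 2 potassium counter-ions carry a total charge of +2, so each complex ion is 2−.
Ligand charges: 1×iodo (-1 each), 1×triphenylphosphine (neutral), 1×cyano (-1 each), 1×chloro (-1 each); total -3. So Cu + (-3) = 2−, giving Cu = +1.
Ligands are named alphabetically: chloro before cyano before iodo before triphenylphosphine.
The complex ion is anionic, so copper takes the -ate form cuprate(I).

potassium chlorocyanoiodo(triphenylphosphine)cuprate(I)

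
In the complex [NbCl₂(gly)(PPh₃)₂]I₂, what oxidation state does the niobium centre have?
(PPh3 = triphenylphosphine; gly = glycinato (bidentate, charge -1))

+5

2 iodide outside the brackets (-1 each) → the complex ion is 2+.
Ligand charges: 2×Cl = -2; 2×PPh3 neutral; 1×gly = -1; sum -3.
Nb + (-3) = 2+ ⇒ Nb is +5.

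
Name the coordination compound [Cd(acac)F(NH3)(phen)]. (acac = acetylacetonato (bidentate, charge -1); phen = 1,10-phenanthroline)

(acetylacetonato)amminefluoro(1,10-phenanthroline)cadmium(II)

There is no counter-ion, so the complex is neutral overall.
Ligand charges: 1×acetylacetonato (-1 each), 1×1,10-phenanthroline (neutral), 1×fluoro (-1 each), 1×ammine (neutral); total -2. So Cd + (-2) = 0, giving Cd = +2.
Ligands are named alphabetically: acetylacetonato before ammine before fluoro before phenanthroline.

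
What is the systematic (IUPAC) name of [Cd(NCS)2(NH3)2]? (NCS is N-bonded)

There is no counter-ion, so the complex is neutral overall.
Ligand charges: 2×ammine (neutral), 2×isothiocyanato (-1 each); total -2. So Cd + (-2) = 0, giving Cd = +2.
Ligands are named alphabetically: ammine before isothiocyanato.

diamminediisothiocyanatocadmium(II)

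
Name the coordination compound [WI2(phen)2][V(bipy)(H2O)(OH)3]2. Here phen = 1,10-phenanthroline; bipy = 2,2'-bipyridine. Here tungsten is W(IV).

diiodobis(1,10-phenanthroline)tungsten(IV) aqua(2,2'-bipyridine)trihydroxovanadate(II)

W is given as +4; the cation's ligand charges sum to -2, so the complex cation is 2+.
With 2 anions per cation, each anion must be 2/2 = 1−.
Anion: ligand charges sum to -3; for the ion to be 1−, V = +2.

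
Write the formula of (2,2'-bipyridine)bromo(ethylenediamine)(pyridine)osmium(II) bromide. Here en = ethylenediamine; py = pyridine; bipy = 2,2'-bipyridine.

[Os(bipy)Br(en)(py)]Br

Ligands: 1 ethylenediamine (en, neutral), 1 pyridine (py, neutral), 1 bromo (Br, -1), 1 2,2'-bipyridine (bipy, neutral). Ligand charge sum = -1.
With Os in oxidation state +2, the complex ion is [Os...]^1+.
Charge balance with bromide (-1) requires 1 complex ion per 1 bromide.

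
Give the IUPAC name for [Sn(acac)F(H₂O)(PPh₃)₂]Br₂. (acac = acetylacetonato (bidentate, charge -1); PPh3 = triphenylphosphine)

The 2 bromide counter-ions carry a total charge of -2, so each complex ion is 2+.
Ligand charges: 1×acetylacetonato (-1 each), 1×aqua (neutral), 1×fluoro (-1 each), 2×triphenylphosphine (neutral); total -2. So Sn + (-2) = 2+, giving Sn = +4.
Ligands are named alphabetically: acetylacetonato before aqua before fluoro before triphenylphosphine.

(acetylacetonato)aquafluorobis(triphenylphosphine)tin(IV) bromide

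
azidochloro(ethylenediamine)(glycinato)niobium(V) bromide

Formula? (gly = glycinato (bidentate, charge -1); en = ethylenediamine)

[NbCl(en)(gly)(N3)]Br2

Ligands: 1 azido (N3, -1), 1 glycinato (gly, -1), 1 ethylenediamine (en, neutral), 1 chloro (Cl, -1). Ligand charge sum = -3.
With Nb in oxidation state +5, the complex ion is [Nb...]^2+.
Charge balance with bromide (-1) requires 1 complex ion per 2 bromide.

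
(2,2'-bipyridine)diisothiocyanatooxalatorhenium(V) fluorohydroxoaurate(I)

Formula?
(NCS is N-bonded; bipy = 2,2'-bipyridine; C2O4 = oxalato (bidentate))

[Re(bipy)(C2O4)(NCS)2][AuF(OH)]

Cation [Re…]: ligand charges -4, Re(V) ⇒ ion charge 1+.
Anion [Au…]: ligand charges -2, Au(I) ⇒ ion charge 1−.
One 1+ cation balances one 1− anion.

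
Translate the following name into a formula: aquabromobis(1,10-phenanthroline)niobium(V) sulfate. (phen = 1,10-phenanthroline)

Ligands: 1 aqua (H2O, neutral), 1 bromo (Br, -1), 2 1,10-phenanthroline (phen, neutral). Ligand charge sum = -1.
With Nb in oxidation state +5, the complex ion is [Nb...]^4+.
Charge balance with sulfate (-2) requires 1 complex ion per 2 sulfate.

[NbBr(H2O)(phen)2](SO4)2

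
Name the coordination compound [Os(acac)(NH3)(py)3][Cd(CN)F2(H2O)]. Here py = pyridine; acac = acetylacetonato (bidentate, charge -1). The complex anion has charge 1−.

Both ions are complex: the cation is named first with the plain metal name, the anion second with the -ate form; each ion's ligands are alphabetised independently.
The complex anion is given as 1−; its ligand charges sum to -3, so Cd = +2.
A 1:1 salt means the cation carries the equal and opposite charge, 1+.
Cation: ligand charges sum to -1; for the ion to be 1+, Os = +2.

(acetylacetonato)amminetris(pyridine)osmium(II) aquacyanodifluorocadmate(II)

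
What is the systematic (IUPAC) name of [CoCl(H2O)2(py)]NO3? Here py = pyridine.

diaquachloro(pyridine)cobalt(II) nitrate

The 1 nitrate counter-ion carries a total charge of -1, so each complex ion is 1+.
Ligand charges: 1×chloro (-1 each), 2×aqua (neutral), 1×pyridine (neutral); total -1. So Co + (-1) = 1+, giving Co = +2.
Ligands are named alphabetically: aqua before chloro before pyridine.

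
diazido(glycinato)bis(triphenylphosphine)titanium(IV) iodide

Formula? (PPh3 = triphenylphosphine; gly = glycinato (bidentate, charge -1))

Ligands: 2 azido (N3, -1), 2 triphenylphosphine (PPh3, neutral), 1 glycinato (gly, -1). Ligand charge sum = -3.
Charge balance with iodide (-1) requires 1 complex ion per 1 iodide.

[Ti(gly)(N3)2(PPh3)2]I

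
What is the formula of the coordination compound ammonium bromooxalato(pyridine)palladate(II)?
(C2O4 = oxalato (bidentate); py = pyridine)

Ligands: 1 oxalato (C2O4, -2), 1 bromo (Br, -1), 1 pyridine (py, neutral). Ligand charge sum = -3.
With Pd in oxidation state +2, the complex ion is [Pd...]^1−.
Charge balance with ammonium (+1) requires 1 complex ion per 1 ammonium.

NH4[PdBr(C2O4)(py)]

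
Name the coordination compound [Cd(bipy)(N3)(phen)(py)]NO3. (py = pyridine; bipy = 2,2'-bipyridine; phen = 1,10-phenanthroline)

azido(2,2'-bipyridine)(1,10-phenanthroline)(pyridine)cadmium(II) nitrate

The 1 nitrate counter-ion carries a total charge of -1, so each complex ion is 1+.
Ligand charges: 1×pyridine (neutral), 1×2,2'-bipyridine (neutral), 1×1,10-phenanthroline (neutral), 1×azido (-1 each); total -1. So Cd + (-1) = 1+, giving Cd = +2.
Ligands are named alphabetically: azido before bipyridine before phenanthroline before pyridine.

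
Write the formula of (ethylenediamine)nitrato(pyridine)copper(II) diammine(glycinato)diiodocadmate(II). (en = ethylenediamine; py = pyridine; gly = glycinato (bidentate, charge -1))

Cation [Cu…]: ligand charges -1, Cu(II) ⇒ ion charge 1+.
Anion [Cd…]: ligand charges -3, Cd(II) ⇒ ion charge 1−.
One 1+ cation balances one 1− anion.

[Cu(en)(NO3)(py)][Cd(gly)I2(NH3)2]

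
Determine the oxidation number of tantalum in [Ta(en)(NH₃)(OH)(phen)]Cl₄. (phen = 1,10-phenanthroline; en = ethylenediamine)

4 chloride outside the brackets (-1 each) → the complex ion is 4+.
Ligand charges: 1×NH3 neutral; 1×phen neutral; 1×en neutral; 1×OH = -1; sum -1.
Ta + (-1) = 4+ ⇒ Ta is +5.

+5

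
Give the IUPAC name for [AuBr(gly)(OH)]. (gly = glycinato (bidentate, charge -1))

bromo(glycinato)hydroxogold(III)

There is no counter-ion, so the complex is neutral overall.
Ligand charges: 1×bromo (-1 each), 1×hydroxo (-1 each), 1×glycinato (-1 each); total -3. So Au + (-3) = 0, giving Au = +3.
Ligands are named alphabetically: bromo before glycinato before hydroxo.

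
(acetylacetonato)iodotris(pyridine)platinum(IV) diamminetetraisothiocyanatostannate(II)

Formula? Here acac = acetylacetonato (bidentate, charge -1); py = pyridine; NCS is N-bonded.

Cation [Pt…]: ligand charges -2, Pt(IV) ⇒ ion charge 2+.
Anion [Sn…]: ligand charges -4, Sn(II) ⇒ ion charge 2−.
One 2+ cation balances one 2− anion.

[Pt(acac)I(py)3][Sn(NCS)4(NH3)2]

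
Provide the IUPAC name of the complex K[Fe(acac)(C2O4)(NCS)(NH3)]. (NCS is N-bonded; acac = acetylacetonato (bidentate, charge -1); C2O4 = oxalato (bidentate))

The 1 potassium counter-ion carries a total charge of +1, so each complex ion is 1−.
Ligand charges: 1×isothiocyanato (-1 each), 1×acetylacetonato (-1 each), 1×oxalato (-2 each), 1×ammine (neutral); total -4. So Fe + (-4) = 1−, giving Fe = +3.
Ligands are named alphabetically: acetylacetonato before ammine before isothiocyanato before oxalato.
The complex ion is anionic, so iron takes the -ate form ferrate(III).

potassium (acetylacetonato)ammineisothiocyanatooxalatoferrate(III)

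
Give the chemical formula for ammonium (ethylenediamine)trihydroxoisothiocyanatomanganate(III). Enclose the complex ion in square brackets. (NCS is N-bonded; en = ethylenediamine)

NH4[Mn(en)(NCS)(OH)3]

Ligands: 1 isothiocyanato (NCS, -1), 1 ethylenediamine (en, neutral), 3 hydroxo (OH, -1). Ligand charge sum = -4.
With Mn in oxidation state +3, the complex ion is [Mn...]^1−.
Charge balance with ammonium (+1) requires 1 complex ion per 1 ammonium.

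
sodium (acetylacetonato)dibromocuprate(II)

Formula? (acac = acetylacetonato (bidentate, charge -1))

Na[Cu(acac)Br2]

Ligands: 1 acetylacetonato (acac, -1), 2 bromo (Br, -1). Ligand charge sum = -3.
With Cu in oxidation state +2, the complex ion is [Cu...]^1−.
Charge balance with sodium (+1) requires 1 complex ion per 1 sodium.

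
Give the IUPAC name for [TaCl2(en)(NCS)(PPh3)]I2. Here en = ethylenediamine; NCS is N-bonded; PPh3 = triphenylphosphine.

The 2 iodide counter-ions carry a total charge of -2, so each complex ion is 2+.
Ligand charges: 1×ethylenediamine (neutral), 1×isothiocyanato (-1 each), 2×chloro (-1 each), 1×triphenylphosphine (neutral); total -3. So Ta + (-3) = 2+, giving Ta = +5.
Ligands are named alphabetically: chloro before ethylenediamine before isothiocyanato before triphenylphosphine.

dichloro(ethylenediamine)isothiocyanato(triphenylphosphine)tantalum(V) iodide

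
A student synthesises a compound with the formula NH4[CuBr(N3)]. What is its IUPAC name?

The 1 ammonium counter-ion carries a total charge of +1, so each complex ion is 1−.
Ligand charges: 1×bromo (-1 each), 1×azido (-1 each); total -2. So Cu + (-2) = 1−, giving Cu = +1.
The complex ion is anionic, so copper takes the -ate form cuprate(I).

ammonium azidobromocuprate(I)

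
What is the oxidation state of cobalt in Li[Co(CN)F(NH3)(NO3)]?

1 lithium outside the brackets (+1 each) → the complex ion is 1−.
Ligand charges: 1×CN = -1; 1×F = -1; 1×NO3 = -1; 1×NH3 neutral; sum -3.
Co + (-3) = 1− ⇒ Co is +2.

+2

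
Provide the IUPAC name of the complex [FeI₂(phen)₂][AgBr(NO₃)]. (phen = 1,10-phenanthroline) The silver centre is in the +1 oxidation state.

Both ions are complex: the cation is named first with the plain metal name, the anion second with the -ate form; each ion's ligands are alphabetised independently.
Ag is given as +1; the anion's ligand charges sum to -2, so the complex anion is 1−.
A 1:1 salt means the cation carries the equal and opposite charge, 1+.
Cation: ligand charges sum to -2; for the ion to be 1+, Fe = +3.

diiodobis(1,10-phenanthroline)iron(III) bromonitratoargentate(I)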